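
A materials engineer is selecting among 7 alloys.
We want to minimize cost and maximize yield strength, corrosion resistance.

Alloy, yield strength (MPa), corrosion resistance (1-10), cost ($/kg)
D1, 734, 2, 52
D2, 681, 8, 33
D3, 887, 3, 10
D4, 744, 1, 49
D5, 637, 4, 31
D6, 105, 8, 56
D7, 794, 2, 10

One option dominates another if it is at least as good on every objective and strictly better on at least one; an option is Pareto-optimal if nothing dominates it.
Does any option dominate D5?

D1: worse on corrosion resistance (2 vs 4).
D2: worse on cost (33 vs 31).
D3: worse on corrosion resistance (3 vs 4).
D4: worse on corrosion resistance (1 vs 4).
D6: worse on yield strength (105 vs 637).
D7: worse on corrosion resistance (2 vs 4).
No option is at least as good as D5 on every objective and strictly better on one.

No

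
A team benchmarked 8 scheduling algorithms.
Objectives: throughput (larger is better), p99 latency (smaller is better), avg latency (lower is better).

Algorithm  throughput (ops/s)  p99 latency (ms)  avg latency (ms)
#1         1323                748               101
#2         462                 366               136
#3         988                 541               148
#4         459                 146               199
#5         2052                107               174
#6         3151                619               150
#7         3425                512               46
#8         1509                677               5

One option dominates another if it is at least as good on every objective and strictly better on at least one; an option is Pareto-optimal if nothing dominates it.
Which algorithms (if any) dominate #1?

#7: throughput 3425≥1323, p99 latency 512≤748, avg latency 46≤101 — dominates #1.
#8: throughput 1509≥1323, p99 latency 677≤748, avg latency 5≤101 — dominates #1.
Others (#2, #3, #4, #5, #6) are each worse than #1 on at least one objective.

#7, #8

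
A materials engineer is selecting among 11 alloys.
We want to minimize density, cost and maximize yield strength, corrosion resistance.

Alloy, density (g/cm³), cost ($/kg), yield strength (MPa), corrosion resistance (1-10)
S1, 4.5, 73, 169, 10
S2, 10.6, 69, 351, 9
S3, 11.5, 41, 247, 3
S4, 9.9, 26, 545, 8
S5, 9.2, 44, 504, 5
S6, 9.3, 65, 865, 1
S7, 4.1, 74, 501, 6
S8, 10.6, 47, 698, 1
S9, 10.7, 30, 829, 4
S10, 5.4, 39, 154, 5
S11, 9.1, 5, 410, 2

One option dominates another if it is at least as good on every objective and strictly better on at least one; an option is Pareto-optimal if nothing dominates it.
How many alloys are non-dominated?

10

S1: not dominated (best corrosion resistance).
S2: not dominated.
S3: dominated by S4 (density 9.9≤11.5, cost 26≤41, yield strength 545≥247, corrosion resistance 8≥3).
S4: not dominated.
S5: not dominated.
S6: not dominated (best yield strength).
S7: not dominated (best density).
S8: not dominated.
S9: not dominated.
S10: not dominated.
S11: not dominated (best cost).
Pareto-optimal: S1, S2, S4, S5, S6, S7, S8, S9, S10, S11 → 10.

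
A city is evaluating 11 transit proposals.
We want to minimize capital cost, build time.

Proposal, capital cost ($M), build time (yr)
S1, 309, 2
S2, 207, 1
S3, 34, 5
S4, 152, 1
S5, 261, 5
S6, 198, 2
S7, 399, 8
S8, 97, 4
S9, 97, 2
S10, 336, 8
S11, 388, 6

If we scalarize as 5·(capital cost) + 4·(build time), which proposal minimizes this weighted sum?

S3

S1: 5·309 + 4·2 = 1553
S2: 5·207 + 4·1 = 1039
S3: 5·34 + 4·5 = 190
S4: 5·152 + 4·1 = 764
S5: 5·261 + 4·5 = 1325
S6: 5·198 + 4·2 = 998
S7: 5·399 + 4·8 = 2027
S8: 5·97 + 4·4 = 501
S9: 5·97 + 4·2 = 493
S10: 5·336 + 4·8 = 1712
S11: 5·388 + 4·6 = 1964
Lowest: S3 at 190.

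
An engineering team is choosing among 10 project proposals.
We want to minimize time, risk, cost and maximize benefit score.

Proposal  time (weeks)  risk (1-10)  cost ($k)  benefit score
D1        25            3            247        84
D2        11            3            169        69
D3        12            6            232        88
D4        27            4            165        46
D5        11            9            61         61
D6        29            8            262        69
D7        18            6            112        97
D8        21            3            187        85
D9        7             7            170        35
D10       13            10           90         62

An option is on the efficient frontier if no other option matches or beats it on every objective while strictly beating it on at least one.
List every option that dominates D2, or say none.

none

D1: worse on time (25 vs 11).
D3: worse on time (12 vs 11).
D4: worse on time (27 vs 11).
D5: worse on risk (9 vs 3).
D6: worse on time (29 vs 11).
D7: worse on time (18 vs 11).
D8: worse on time (21 vs 11).
D9: worse on risk (7 vs 3).
D10: worse on time (13 vs 11).
No option dominates D2.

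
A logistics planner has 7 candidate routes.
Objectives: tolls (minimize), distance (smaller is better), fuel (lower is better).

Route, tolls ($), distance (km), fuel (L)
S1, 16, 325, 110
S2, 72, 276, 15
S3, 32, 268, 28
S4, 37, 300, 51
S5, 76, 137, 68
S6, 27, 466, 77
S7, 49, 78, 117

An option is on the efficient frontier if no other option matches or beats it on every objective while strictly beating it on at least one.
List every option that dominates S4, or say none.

S3

S3: tolls 32≤37, distance 268≤300, fuel 28≤51 — dominates S4.
Others (S1, S2, S5, S6, S7) are each worse than S4 on at least one objective.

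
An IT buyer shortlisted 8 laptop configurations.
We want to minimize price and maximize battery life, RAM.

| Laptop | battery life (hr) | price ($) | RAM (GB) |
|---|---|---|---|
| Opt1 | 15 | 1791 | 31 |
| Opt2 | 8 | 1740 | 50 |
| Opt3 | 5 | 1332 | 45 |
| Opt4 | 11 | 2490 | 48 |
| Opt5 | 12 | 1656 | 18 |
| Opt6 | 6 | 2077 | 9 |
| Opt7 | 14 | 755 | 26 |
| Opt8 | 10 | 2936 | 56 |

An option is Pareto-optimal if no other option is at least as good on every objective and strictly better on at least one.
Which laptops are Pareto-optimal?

Opt1, Opt2, Opt3, Opt4, Opt7, Opt8

Opt1: not dominated (best battery life).
Opt2: not dominated.
Opt3: not dominated.
Opt4: not dominated.
Opt5: dominated by Opt7 (battery life 14≥12, price 755≤1656, RAM 26≥18).
Opt6: dominated by Opt1 (battery life 15≥6, price 1791≤2077, RAM 31≥9).
Opt7: not dominated (best price).
Opt8: not dominated (best RAM).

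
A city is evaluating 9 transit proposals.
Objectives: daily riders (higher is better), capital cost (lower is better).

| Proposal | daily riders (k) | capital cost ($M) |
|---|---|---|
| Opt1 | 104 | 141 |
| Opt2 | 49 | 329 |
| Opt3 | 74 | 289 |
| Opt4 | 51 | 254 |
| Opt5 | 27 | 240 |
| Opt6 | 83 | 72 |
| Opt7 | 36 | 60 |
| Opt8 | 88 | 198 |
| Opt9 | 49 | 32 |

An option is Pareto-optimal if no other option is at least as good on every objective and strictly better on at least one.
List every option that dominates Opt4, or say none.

Opt1: daily riders 104≥51, capital cost 141≤254 — dominates Opt4.
Opt6: daily riders 83≥51, capital cost 72≤254 — dominates Opt4.
Opt8: daily riders 88≥51, capital cost 198≤254 — dominates Opt4.
Others (Opt2, Opt3, Opt5, Opt7, Opt9) are each worse than Opt4 on at least one objective.

Opt1, Opt6, Opt8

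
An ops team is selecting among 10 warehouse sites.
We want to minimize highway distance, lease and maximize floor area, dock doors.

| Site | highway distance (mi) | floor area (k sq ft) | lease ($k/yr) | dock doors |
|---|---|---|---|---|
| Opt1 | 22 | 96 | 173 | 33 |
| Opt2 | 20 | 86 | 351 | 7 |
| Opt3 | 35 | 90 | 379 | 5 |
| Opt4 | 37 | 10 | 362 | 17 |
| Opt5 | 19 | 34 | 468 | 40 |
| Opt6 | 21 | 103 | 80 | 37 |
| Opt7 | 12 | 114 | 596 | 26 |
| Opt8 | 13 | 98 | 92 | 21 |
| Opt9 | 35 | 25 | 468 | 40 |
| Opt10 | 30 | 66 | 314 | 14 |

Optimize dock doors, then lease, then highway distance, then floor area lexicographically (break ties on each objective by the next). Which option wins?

Opt5

First maximize dock doors: best is 40, kept {Opt5, Opt9}.
Then minimize lease: best is 468, kept {Opt5, Opt9}.
Then minimize highway distance: best is 19, kept {Opt5}.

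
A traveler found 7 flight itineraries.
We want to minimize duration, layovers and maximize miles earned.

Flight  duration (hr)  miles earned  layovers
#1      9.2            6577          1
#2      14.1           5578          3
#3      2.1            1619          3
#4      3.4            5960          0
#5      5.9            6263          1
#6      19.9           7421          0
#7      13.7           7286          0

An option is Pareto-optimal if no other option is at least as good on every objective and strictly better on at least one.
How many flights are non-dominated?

6

#1: not dominated.
#2: dominated by #1 (duration 9.2≤14.1, miles earned 6577≥5578, layovers 1≤3).
#3: not dominated (best duration).
#4: not dominated.
#5: not dominated.
#6: not dominated (best miles earned).
#7: not dominated.
Pareto-optimal: #1, #3, #4, #5, #6, #7 → 6.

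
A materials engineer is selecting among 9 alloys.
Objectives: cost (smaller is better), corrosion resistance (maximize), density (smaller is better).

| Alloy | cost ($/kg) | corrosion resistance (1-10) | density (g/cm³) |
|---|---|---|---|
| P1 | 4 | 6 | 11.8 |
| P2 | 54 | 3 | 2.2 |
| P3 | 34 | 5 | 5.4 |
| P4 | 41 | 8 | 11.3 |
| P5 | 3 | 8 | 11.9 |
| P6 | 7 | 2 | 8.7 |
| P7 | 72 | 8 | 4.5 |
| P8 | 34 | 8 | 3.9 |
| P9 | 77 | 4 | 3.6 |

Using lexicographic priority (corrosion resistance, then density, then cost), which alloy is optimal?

P8

First maximize corrosion resistance: best is 8, kept {P4, P5, P7, P8}.
Then minimize density: best is 3.9, kept {P8}.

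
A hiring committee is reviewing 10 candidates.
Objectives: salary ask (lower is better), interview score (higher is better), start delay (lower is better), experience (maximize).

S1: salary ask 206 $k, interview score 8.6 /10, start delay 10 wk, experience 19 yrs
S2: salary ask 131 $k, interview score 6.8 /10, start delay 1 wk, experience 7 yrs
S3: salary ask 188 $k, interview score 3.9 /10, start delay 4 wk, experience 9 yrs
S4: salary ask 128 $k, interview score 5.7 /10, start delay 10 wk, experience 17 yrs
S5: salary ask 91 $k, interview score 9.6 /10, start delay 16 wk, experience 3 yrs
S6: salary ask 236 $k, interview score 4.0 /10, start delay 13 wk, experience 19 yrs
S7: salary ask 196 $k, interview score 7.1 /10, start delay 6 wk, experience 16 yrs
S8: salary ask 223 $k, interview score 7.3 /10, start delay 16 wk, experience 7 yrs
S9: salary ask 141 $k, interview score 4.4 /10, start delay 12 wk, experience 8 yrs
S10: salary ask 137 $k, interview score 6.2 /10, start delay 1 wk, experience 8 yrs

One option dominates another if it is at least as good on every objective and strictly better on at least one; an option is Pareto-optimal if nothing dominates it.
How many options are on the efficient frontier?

S1: not dominated.
S2: not dominated.
S3: not dominated.
S4: not dominated.
S5: not dominated (best salary ask).
S6: dominated by S1 (salary ask 206≤236, interview score 8.6≥4.0, start delay 10≤13, experience 19≥19).
S7: not dominated.
S8: dominated by S1 (salary ask 206≤223, interview score 8.6≥7.3, start delay 10≤16, experience 19≥7).
S9: dominated by S4 (salary ask 128≤141, interview score 5.7≥4.4, start delay 10≤12, experience 17≥8).
S10: not dominated.
Pareto-optimal: S1, S2, S3, S4, S5, S7, S10 → 7.

7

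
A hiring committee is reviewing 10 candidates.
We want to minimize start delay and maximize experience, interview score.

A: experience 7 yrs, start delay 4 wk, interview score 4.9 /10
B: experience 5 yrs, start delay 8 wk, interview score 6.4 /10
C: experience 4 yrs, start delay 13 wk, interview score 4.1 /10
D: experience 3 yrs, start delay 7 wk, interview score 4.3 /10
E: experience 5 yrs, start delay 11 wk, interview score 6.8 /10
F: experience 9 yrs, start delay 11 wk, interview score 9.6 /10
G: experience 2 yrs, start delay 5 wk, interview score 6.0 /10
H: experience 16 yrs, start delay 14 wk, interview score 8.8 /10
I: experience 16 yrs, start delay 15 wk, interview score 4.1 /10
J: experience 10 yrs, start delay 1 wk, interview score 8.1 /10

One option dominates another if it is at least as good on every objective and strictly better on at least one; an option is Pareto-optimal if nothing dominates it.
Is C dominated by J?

J vs C: experience 10≥4, start delay 1≤13, interview score 8.1≥4.1 — J is at least as good on every objective with at least one strict improvement.

Yes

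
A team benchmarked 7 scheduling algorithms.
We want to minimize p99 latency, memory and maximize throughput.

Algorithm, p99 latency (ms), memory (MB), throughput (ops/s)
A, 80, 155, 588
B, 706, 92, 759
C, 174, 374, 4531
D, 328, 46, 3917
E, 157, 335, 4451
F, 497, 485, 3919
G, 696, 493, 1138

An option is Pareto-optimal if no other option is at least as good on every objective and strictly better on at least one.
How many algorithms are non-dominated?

A: not dominated (best p99 latency).
B: dominated by D (p99 latency 328≤706, memory 46≤92, throughput 3917≥759).
C: not dominated (best throughput).
D: not dominated (best memory).
E: not dominated.
F: dominated by C (p99 latency 174≤497, memory 374≤485, throughput 4531≥3919).
G: dominated by C (p99 latency 174≤696, memory 374≤493, throughput 4531≥1138).
Pareto-optimal: A, C, D, E → 4.

4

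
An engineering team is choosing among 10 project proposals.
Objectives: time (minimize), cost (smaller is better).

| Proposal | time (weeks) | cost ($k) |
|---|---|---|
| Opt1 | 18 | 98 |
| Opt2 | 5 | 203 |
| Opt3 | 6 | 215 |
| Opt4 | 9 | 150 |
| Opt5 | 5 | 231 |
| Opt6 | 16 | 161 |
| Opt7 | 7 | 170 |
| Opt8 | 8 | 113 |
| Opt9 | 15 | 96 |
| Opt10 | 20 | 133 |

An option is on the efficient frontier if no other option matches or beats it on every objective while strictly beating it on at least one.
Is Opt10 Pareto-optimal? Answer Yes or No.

No

Opt1 vs Opt10: time 18≤20, cost 98≤133 — Opt1 is at least as good on every objective and strictly better on at least one, so Opt1 dominates Opt10.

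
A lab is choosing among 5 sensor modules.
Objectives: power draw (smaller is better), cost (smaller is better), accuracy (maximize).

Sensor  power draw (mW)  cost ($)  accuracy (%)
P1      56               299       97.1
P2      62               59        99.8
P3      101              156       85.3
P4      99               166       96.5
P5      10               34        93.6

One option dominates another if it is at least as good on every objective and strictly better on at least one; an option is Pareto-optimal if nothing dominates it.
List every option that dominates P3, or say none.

P2: power draw 62≤101, cost 59≤156, accuracy 99.8≥85.3 — dominates P3.
P5: power draw 10≤101, cost 34≤156, accuracy 93.6≥85.3 — dominates P3.
Others (P1, P4) are each worse than P3 on at least one objective.

P2, P5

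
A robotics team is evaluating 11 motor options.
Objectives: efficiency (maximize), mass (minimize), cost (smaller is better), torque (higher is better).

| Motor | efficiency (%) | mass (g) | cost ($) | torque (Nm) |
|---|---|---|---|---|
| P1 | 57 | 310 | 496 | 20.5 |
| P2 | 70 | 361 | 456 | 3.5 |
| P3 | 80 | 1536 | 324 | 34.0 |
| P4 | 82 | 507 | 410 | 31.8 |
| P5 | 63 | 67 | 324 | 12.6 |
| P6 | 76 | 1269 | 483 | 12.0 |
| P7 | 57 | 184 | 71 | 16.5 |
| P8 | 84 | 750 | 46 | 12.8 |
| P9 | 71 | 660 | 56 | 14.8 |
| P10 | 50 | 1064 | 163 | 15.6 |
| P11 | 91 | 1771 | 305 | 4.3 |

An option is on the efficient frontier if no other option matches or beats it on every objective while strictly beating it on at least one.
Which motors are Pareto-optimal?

P1: not dominated.
P2: not dominated.
P3: not dominated (best torque).
P4: not dominated.
P5: not dominated (best mass).
P6: dominated by P4 (efficiency 82≥76, mass 507≤1269, cost 410≤483, torque 31.8≥12.0).
P7: not dominated.
P8: not dominated (best cost).
P9: not dominated.
P10: dominated by P7 (efficiency 57≥50, mass 184≤1064, cost 71≤163, torque 16.5≥15.6).
P11: not dominated (best efficiency).

P1, P2, P3, P4, P5, P7, P8, P9, P11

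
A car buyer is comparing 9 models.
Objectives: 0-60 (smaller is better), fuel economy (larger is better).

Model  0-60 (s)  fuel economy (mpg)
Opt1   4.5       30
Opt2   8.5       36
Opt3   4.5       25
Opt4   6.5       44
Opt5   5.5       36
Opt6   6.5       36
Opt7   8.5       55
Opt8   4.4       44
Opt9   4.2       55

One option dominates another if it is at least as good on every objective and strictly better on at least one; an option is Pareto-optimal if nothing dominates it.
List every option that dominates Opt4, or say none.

Opt8: 0-60 4.4≤6.5, fuel economy 44≥44 — dominates Opt4.
Opt9: 0-60 4.2≤6.5, fuel economy 55≥44 — dominates Opt4.
Others (Opt1, Opt2, Opt3, Opt5, Opt6, Opt7) are each worse than Opt4 on at least one objective.

Opt8, Opt9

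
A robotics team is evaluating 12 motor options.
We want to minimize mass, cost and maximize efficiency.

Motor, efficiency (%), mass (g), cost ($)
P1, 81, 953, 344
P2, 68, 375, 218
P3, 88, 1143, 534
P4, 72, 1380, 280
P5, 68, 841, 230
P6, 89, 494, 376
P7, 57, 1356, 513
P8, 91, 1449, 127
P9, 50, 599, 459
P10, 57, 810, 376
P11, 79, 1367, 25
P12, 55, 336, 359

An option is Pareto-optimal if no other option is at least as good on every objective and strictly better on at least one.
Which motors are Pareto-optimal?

P1, P2, P6, P8, P11, P12

P1: not dominated.
P2: not dominated.
P3: dominated by P6 (efficiency 89≥88, mass 494≤1143, cost 376≤534).
P4: dominated by P11 (efficiency 79≥72, mass 1367≤1380, cost 25≤280).
P5: dominated by P2 (efficiency 68≥68, mass 375≤841, cost 218≤230).
P6: not dominated.
P7: dominated by P1 (efficiency 81≥57, mass 953≤1356, cost 344≤513).
P8: not dominated (best efficiency).
P9: dominated by P2 (efficiency 68≥50, mass 375≤599, cost 218≤459).
P10: dominated by P2 (efficiency 68≥57, mass 375≤810, cost 218≤376).
P11: not dominated (best cost).
P12: not dominated (best mass).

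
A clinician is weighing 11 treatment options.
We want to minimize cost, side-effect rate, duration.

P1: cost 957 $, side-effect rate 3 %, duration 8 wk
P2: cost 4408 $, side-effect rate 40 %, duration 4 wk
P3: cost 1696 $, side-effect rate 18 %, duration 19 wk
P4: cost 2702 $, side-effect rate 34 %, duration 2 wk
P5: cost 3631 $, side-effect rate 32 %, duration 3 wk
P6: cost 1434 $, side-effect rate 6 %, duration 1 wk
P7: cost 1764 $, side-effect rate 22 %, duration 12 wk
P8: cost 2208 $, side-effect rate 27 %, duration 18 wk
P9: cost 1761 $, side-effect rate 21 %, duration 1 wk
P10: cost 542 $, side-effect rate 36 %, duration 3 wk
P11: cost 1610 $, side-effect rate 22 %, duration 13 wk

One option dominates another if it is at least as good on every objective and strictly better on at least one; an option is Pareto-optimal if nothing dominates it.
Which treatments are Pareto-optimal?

P1, P6, P10

P1: not dominated (best side-effect rate).
P2: dominated by P4 (cost 2702≤4408, side-effect rate 34≤40, duration 2≤4).
P3: dominated by P1 (cost 957≤1696, side-effect rate 3≤18, duration 8≤19).
P4: dominated by P6 (cost 1434≤2702, side-effect rate 6≤34, duration 1≤2).
P5: dominated by P6 (cost 1434≤3631, side-effect rate 6≤32, duration 1≤3).
P6: not dominated.
P7: dominated by P1 (cost 957≤1764, side-effect rate 3≤22, duration 8≤12).
P8: dominated by P1 (cost 957≤2208, side-effect rate 3≤27, duration 8≤18).
P9: dominated by P6 (cost 1434≤1761, side-effect rate 6≤21, duration 1≤1).
P10: not dominated (best cost).
P11: dominated by P1 (cost 957≤1610, side-effect rate 3≤22, duration 8≤13).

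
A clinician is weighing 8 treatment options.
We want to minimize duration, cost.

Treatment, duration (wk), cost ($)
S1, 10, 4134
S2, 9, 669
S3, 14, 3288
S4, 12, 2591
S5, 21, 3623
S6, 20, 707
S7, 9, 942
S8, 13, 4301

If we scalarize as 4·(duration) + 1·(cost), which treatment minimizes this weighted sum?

S1: 4·10 + 1·4134 = 4174
S2: 4·9 + 1·669 = 705
S3: 4·14 + 1·3288 = 3344
S4: 4·12 + 1·2591 = 2639
S5: 4·21 + 1·3623 = 3707
S6: 4·20 + 1·707 = 787
S7: 4·9 + 1·942 = 978
S8: 4·13 + 1·4301 = 4353
Lowest: S2 at 705.

S2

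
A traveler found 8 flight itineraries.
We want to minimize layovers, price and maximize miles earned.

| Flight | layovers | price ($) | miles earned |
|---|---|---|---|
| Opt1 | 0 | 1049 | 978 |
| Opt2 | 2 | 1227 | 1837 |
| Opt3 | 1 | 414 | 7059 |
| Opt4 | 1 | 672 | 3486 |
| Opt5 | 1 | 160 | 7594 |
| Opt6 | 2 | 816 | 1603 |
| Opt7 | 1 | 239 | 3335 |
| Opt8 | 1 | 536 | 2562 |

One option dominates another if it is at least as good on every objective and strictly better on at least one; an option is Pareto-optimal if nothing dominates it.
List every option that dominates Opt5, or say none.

Opt1: worse on price (1049 vs 160).
Opt2: worse on layovers (2 vs 1).
Opt3: worse on price (414 vs 160).
Opt4: worse on price (672 vs 160).
Opt6: worse on layovers (2 vs 1).
Opt7: worse on price (239 vs 160).
Opt8: worse on price (536 vs 160).
No option dominates Opt5.

none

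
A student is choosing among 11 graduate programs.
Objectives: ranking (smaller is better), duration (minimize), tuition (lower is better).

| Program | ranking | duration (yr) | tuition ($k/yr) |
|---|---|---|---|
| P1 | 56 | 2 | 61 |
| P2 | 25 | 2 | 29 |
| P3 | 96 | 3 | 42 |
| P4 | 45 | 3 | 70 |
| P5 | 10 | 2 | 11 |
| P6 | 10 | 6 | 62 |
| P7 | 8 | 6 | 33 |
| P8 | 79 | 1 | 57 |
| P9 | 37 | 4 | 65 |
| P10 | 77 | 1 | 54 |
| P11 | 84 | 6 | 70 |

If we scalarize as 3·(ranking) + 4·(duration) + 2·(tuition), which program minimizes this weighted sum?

P1: 3·56 + 4·2 + 2·61 = 298
P2: 3·25 + 4·2 + 2·29 = 141
P3: 3·96 + 4·3 + 2·42 = 384
P4: 3·45 + 4·3 + 2·70 = 287
P5: 3·10 + 4·2 + 2·11 = 60
P6: 3·10 + 4·6 + 2·62 = 178
P7: 3·8 + 4·6 + 2·33 = 114
P8: 3·79 + 4·1 + 2·57 = 355
P9: 3·37 + 4·4 + 2·65 = 257
P10: 3·77 + 4·1 + 2·54 = 343
P11: 3·84 + 4·6 + 2·70 = 416
Lowest: P5 at 60.

P5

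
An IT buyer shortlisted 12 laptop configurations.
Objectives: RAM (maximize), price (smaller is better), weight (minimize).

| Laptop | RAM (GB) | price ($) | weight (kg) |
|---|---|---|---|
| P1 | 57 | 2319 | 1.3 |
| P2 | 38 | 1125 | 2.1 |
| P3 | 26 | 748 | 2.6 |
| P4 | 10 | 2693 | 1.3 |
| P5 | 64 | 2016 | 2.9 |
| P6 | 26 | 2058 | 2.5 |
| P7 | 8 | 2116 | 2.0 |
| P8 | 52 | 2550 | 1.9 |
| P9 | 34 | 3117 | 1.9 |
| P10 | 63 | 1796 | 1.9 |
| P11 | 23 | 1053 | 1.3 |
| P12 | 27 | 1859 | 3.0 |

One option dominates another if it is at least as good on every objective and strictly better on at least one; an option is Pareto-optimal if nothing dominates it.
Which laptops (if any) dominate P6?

P2, P10

P2: RAM 38≥26, price 1125≤2058, weight 2.1≤2.5 — dominates P6.
P10: RAM 63≥26, price 1796≤2058, weight 1.9≤2.5 — dominates P6.
Others (P1, P3, P4, P5, P7, P8, P9, P11, P12) are each worse than P6 on at least one objective.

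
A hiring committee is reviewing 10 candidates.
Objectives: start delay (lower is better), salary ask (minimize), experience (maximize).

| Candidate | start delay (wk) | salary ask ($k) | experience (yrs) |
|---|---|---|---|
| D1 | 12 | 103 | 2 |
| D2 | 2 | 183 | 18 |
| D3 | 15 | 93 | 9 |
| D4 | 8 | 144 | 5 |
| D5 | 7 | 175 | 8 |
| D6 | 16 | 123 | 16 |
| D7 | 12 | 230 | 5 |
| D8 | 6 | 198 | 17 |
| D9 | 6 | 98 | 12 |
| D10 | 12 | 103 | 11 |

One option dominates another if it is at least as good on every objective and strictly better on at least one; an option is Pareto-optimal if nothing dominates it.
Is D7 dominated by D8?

Yes

D8 vs D7: start delay 6≤12, salary ask 198≤230, experience 17≥5 — D8 is at least as good on every objective with at least one strict improvement.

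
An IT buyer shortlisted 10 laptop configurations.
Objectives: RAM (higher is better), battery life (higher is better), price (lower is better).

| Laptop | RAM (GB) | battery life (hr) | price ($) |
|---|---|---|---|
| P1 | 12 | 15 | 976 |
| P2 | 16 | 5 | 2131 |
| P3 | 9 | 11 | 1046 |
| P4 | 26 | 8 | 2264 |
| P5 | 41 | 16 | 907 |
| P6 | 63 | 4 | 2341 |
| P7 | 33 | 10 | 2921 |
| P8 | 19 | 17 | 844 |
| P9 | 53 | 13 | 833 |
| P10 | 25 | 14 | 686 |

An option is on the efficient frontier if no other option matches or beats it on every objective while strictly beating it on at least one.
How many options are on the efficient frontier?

P1: dominated by P5 (RAM 41≥12, battery life 16≥15, price 907≤976).
P2: dominated by P5 (RAM 41≥16, battery life 16≥5, price 907≤2131).
P3: dominated by P1 (RAM 12≥9, battery life 15≥11, price 976≤1046).
P4: dominated by P5 (RAM 41≥26, battery life 16≥8, price 907≤2264).
P5: not dominated.
P6: not dominated (best RAM).
P7: dominated by P5 (RAM 41≥33, battery life 16≥10, price 907≤2921).
P8: not dominated (best battery life).
P9: not dominated.
P10: not dominated (best price).
Pareto-optimal: P5, P6, P8, P9, P10 → 5.

5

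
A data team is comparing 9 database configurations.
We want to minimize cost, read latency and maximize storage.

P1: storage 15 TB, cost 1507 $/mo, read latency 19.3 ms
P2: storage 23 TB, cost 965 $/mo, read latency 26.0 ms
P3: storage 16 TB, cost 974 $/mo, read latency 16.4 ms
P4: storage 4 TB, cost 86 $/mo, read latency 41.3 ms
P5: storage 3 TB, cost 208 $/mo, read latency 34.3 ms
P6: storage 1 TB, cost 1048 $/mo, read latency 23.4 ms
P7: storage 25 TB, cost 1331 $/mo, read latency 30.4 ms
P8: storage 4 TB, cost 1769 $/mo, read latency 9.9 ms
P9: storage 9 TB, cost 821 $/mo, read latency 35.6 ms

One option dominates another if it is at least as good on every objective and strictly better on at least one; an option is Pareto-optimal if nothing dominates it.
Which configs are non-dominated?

P2, P3, P4, P5, P7, P8, P9

P1: dominated by P3 (storage 16≥15, cost 974≤1507, read latency 16.4≤19.3).
P2: not dominated.
P3: not dominated.
P4: not dominated (best cost).
P5: not dominated.
P6: dominated by P3 (storage 16≥1, cost 974≤1048, read latency 16.4≤23.4).
P7: not dominated (best storage).
P8: not dominated (best read latency).
P9: not dominated.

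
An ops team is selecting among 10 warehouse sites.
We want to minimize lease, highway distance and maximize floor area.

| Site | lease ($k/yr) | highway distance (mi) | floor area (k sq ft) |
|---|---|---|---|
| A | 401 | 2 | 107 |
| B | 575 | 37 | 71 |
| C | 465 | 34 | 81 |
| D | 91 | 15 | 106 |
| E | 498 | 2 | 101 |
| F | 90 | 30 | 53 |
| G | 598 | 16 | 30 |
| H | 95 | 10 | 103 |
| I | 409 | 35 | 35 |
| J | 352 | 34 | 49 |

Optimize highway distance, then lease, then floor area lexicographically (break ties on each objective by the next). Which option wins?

A

First minimize highway distance: best is 2, kept {A, E}.
Then minimize lease: best is 401, kept {A}.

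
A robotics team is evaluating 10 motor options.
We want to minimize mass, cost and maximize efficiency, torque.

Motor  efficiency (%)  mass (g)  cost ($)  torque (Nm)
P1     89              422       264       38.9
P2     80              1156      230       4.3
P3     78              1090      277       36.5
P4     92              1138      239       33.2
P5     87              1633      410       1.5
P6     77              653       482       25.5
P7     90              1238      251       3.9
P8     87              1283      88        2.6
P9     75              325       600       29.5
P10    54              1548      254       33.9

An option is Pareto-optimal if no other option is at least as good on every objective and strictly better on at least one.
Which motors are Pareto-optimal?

P1, P2, P4, P8, P9, P10

P1: not dominated (best torque).
P2: not dominated.
P3: dominated by P1 (efficiency 89≥78, mass 422≤1090, cost 264≤277, torque 38.9≥36.5).
P4: not dominated (best efficiency).
P5: dominated by P1 (efficiency 89≥87, mass 422≤1633, cost 264≤410, torque 38.9≥1.5).
P6: dominated by P1 (efficiency 89≥77, mass 422≤653, cost 264≤482, torque 38.9≥25.5).
P7: dominated by P4 (efficiency 92≥90, mass 1138≤1238, cost 239≤251, torque 33.2≥3.9).
P8: not dominated (best cost).
P9: not dominated (best mass).
P10: not dominated.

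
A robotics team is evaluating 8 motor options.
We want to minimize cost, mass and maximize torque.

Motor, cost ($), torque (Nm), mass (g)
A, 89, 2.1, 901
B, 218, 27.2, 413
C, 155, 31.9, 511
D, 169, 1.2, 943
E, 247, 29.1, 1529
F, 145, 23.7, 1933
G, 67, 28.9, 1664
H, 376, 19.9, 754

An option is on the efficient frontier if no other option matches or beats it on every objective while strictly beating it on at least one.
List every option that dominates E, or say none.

C

C: cost 155≤247, torque 31.9≥29.1, mass 511≤1529 — dominates E.
Others (A, B, D, F, G, H) are each worse than E on at least one objective.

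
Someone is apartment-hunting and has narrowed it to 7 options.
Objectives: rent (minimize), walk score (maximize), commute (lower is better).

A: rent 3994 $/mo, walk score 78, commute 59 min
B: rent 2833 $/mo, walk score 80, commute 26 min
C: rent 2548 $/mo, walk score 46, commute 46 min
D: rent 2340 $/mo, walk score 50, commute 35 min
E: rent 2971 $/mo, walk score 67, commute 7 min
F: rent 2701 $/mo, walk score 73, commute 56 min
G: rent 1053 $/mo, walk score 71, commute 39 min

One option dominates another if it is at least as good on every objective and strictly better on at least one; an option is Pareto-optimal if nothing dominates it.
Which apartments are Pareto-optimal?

B, D, E, F, G

A: dominated by B (rent 2833≤3994, walk score 80≥78, commute 26≤59).
B: not dominated (best walk score).
C: dominated by D (rent 2340≤2548, walk score 50≥46, commute 35≤46).
D: not dominated.
E: not dominated (best commute).
F: not dominated.
G: not dominated (best rent).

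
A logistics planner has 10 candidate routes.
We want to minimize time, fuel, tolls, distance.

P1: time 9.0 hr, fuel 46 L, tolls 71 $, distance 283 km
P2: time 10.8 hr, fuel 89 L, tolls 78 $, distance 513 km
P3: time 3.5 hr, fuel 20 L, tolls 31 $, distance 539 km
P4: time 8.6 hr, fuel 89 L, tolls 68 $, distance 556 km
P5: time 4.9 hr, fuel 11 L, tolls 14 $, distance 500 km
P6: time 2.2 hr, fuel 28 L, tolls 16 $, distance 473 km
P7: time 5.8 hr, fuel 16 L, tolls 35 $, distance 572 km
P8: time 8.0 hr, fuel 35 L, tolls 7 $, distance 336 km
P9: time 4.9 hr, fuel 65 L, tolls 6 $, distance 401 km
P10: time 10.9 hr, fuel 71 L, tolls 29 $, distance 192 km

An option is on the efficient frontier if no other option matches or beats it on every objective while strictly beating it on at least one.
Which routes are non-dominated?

P1, P3, P5, P6, P8, P9, P10

P1: not dominated.
P2: dominated by P1 (time 9.0≤10.8, fuel 46≤89, tolls 71≤78, distance 283≤513).
P3: not dominated.
P4: dominated by P3 (time 3.5≤8.6, fuel 20≤89, tolls 31≤68, distance 539≤556).
P5: not dominated (best fuel).
P6: not dominated (best time).
P7: dominated by P5 (time 4.9≤5.8, fuel 11≤16, tolls 14≤35, distance 500≤572).
P8: not dominated.
P9: not dominated (best tolls).
P10: not dominated (best distance).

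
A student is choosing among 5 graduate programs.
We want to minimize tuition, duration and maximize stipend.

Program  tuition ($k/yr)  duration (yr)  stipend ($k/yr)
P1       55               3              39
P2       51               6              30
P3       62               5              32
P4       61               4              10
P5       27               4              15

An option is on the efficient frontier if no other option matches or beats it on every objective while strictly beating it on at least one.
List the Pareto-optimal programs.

P1, P2, P5

P1: not dominated (best duration).
P2: not dominated.
P3: dominated by P1 (tuition 55≤62, duration 3≤5, stipend 39≥32).
P4: dominated by P1 (tuition 55≤61, duration 3≤4, stipend 39≥10).
P5: not dominated (best tuition).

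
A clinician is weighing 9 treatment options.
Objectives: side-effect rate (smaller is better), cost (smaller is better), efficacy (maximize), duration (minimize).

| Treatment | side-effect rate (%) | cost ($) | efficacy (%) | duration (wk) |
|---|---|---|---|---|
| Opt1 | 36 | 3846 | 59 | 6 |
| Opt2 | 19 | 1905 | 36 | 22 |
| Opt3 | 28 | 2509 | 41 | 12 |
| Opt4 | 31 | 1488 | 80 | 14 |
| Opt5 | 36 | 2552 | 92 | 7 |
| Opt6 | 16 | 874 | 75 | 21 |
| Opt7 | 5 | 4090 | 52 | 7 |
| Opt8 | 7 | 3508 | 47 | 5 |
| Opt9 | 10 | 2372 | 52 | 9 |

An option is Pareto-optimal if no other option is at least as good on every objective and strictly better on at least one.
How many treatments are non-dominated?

Opt1: not dominated.
Opt2: dominated by Opt6 (side-effect rate 16≤19, cost 874≤1905, efficacy 75≥36, duration 21≤22).
Opt3: dominated by Opt9 (side-effect rate 10≤28, cost 2372≤2509, efficacy 52≥41, duration 9≤12).
Opt4: not dominated.
Opt5: not dominated (best efficacy).
Opt6: not dominated (best cost).
Opt7: not dominated (best side-effect rate).
Opt8: not dominated (best duration).
Opt9: not dominated.
Pareto-optimal: Opt1, Opt4, Opt5, Opt6, Opt7, Opt8, Opt9 → 7.

7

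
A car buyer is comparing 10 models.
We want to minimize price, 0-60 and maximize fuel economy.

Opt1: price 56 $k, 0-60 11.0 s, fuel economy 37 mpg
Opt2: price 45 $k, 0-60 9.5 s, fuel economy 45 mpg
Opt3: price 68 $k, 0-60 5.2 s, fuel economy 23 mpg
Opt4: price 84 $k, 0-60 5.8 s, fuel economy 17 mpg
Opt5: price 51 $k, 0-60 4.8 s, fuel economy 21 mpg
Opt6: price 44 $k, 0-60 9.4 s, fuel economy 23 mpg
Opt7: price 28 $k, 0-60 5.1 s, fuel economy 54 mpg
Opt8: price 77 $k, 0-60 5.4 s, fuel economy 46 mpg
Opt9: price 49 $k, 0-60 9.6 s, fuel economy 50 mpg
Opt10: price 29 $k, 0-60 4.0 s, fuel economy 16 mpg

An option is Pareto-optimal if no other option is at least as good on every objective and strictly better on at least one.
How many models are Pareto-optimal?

3

Opt1: dominated by Opt2 (price 45≤56, 0-60 9.5≤11.0, fuel economy 45≥37).
Opt2: dominated by Opt7 (price 28≤45, 0-60 5.1≤9.5, fuel economy 54≥45).
Opt3: dominated by Opt7 (price 28≤68, 0-60 5.1≤5.2, fuel economy 54≥23).
Opt4: dominated by Opt3 (price 68≤84, 0-60 5.2≤5.8, fuel economy 23≥17).
Opt5: not dominated.
Opt6: dominated by Opt7 (price 28≤44, 0-60 5.1≤9.4, fuel economy 54≥23).
Opt7: not dominated (best price).
Opt8: dominated by Opt7 (price 28≤77, 0-60 5.1≤5.4, fuel economy 54≥46).
Opt9: dominated by Opt7 (price 28≤49, 0-60 5.1≤9.6, fuel economy 54≥50).
Opt10: not dominated (best 0-60).
Pareto-optimal: Opt5, Opt7, Opt10 → 3.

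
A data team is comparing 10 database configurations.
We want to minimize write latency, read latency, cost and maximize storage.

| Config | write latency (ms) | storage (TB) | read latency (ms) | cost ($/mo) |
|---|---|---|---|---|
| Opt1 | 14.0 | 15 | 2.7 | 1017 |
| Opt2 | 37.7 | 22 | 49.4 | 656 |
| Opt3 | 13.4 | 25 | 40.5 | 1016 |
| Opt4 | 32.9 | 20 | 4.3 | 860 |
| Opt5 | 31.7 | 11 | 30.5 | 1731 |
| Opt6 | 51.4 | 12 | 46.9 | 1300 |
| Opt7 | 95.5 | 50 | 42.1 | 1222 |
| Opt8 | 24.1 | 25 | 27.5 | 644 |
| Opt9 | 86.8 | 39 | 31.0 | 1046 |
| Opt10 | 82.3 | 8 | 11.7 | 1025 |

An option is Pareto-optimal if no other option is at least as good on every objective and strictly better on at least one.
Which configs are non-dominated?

Opt1, Opt3, Opt4, Opt7, Opt8, Opt9

Opt1: not dominated (best read latency).
Opt2: dominated by Opt8 (write latency 24.1≤37.7, storage 25≥22, read latency 27.5≤49.4, cost 644≤656).
Opt3: not dominated (best write latency).
Opt4: not dominated.
Opt5: dominated by Opt1 (write latency 14.0≤31.7, storage 15≥11, read latency 2.7≤30.5, cost 1017≤1731).
Opt6: dominated by Opt1 (write latency 14.0≤51.4, storage 15≥12, read latency 2.7≤46.9, cost 1017≤1300).
Opt7: not dominated (best storage).
Opt8: not dominated (best cost).
Opt9: not dominated.
Opt10: dominated by Opt1 (write latency 14.0≤82.3, storage 15≥8, read latency 2.7≤11.7, cost 1017≤1025).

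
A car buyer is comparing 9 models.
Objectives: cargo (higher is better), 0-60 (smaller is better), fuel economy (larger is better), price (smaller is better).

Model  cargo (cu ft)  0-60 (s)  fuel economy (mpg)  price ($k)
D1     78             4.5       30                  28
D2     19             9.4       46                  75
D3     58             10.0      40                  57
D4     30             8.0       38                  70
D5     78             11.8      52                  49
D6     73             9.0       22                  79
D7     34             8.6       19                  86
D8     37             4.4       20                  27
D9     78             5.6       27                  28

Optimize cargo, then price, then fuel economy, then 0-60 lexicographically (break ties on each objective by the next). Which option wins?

D1

First maximize cargo: best is 78, kept {D1, D5, D9}.
Then minimize price: best is 28, kept {D1, D9}.
Then maximize fuel economy: best is 30, kept {D1}.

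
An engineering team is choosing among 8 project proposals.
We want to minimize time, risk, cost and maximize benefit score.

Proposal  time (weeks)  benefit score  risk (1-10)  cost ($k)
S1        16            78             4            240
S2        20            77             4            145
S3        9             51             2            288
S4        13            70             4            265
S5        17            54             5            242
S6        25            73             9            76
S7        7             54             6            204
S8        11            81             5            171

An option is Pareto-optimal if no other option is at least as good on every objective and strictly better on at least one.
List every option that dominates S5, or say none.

S1: time 16≤17, benefit score 78≥54, risk 4≤5, cost 240≤242 — dominates S5.
S8: time 11≤17, benefit score 81≥54, risk 5≤5, cost 171≤242 — dominates S5.
Others (S2, S3, S4, S6, S7) are each worse than S5 on at least one objective.

S1, S8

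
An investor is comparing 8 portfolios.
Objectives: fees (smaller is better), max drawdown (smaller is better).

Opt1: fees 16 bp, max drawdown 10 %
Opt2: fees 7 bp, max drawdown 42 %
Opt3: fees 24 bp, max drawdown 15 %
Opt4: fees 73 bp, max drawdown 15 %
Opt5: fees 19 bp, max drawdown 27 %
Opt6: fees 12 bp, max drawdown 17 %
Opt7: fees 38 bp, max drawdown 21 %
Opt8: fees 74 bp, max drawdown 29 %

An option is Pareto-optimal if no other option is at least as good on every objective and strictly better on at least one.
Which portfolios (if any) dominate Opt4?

Opt1: fees 16≤73, max drawdown 10≤15 — dominates Opt4.
Opt3: fees 24≤73, max drawdown 15≤15 — dominates Opt4.
Others (Opt2, Opt5, Opt6, Opt7, Opt8) are each worse than Opt4 on at least one objective.

Opt1, Opt3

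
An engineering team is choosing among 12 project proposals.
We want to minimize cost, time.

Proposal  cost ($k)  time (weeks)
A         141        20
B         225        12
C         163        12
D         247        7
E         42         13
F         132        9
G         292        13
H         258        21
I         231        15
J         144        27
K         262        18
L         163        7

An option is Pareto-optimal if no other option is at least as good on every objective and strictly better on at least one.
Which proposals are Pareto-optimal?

A: dominated by E (cost 42≤141, time 13≤20).
B: dominated by C (cost 163≤225, time 12≤12).
C: dominated by F (cost 132≤163, time 9≤12).
D: dominated by L (cost 163≤247, time 7≤7).
E: not dominated (best cost).
F: not dominated.
G: dominated by B (cost 225≤292, time 12≤13).
H: dominated by A (cost 141≤258, time 20≤21).
I: dominated by B (cost 225≤231, time 12≤15).
J: dominated by A (cost 141≤144, time 20≤27).
K: dominated by B (cost 225≤262, time 12≤18).
L: not dominated.

E, F, L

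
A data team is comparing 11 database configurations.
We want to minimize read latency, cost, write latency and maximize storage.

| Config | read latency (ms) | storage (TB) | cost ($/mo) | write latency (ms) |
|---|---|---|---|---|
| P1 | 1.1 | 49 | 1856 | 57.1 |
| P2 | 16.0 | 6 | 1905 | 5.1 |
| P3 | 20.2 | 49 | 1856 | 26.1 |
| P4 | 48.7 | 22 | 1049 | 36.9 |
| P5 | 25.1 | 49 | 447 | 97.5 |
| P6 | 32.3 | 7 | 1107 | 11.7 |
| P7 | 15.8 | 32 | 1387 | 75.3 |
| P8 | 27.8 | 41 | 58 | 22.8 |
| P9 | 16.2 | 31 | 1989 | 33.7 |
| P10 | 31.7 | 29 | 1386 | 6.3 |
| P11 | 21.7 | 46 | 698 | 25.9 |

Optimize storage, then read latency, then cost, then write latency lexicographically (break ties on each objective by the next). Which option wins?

P1

First maximize storage: best is 49, kept {P1, P3, P5}.
Then minimize read latency: best is 1.1, kept {P1}.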